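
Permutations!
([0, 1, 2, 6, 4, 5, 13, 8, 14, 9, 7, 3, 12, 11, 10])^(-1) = (3 11 13 6)(7 10 14 8)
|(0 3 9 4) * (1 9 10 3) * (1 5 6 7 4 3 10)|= |(10)(0 5 6 7 4)(1 9 3)|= 15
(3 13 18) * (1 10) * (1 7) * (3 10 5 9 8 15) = (1 5 9 8 15 3 13 18 10 7) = [0, 5, 2, 13, 4, 9, 6, 1, 15, 8, 7, 11, 12, 18, 14, 3, 16, 17, 10]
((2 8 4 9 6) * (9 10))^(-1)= ((2 8 4 10 9 6))^(-1)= (2 6 9 10 4 8)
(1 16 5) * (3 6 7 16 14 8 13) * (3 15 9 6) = (1 14 8 13 15 9 6 7 16 5) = [0, 14, 2, 3, 4, 1, 7, 16, 13, 6, 10, 11, 12, 15, 8, 9, 5]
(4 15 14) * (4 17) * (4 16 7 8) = [0, 1, 2, 3, 15, 5, 6, 8, 4, 9, 10, 11, 12, 13, 17, 14, 7, 16] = (4 15 14 17 16 7 8)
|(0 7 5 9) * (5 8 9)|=|(0 7 8 9)|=4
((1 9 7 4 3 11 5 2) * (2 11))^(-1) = (1 2 3 4 7 9)(5 11)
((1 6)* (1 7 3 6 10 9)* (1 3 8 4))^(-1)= ((1 10 9 3 6 7 8 4))^(-1)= (1 4 8 7 6 3 9 10)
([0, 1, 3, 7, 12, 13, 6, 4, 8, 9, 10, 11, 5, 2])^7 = (13)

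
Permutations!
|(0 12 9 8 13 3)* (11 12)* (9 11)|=10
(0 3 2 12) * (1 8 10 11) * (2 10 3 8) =(0 8 3 10 11 1 2 12) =[8, 2, 12, 10, 4, 5, 6, 7, 3, 9, 11, 1, 0]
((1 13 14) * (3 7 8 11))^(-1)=((1 13 14)(3 7 8 11))^(-1)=(1 14 13)(3 11 8 7)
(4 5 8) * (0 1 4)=(0 1 4 5 8)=[1, 4, 2, 3, 5, 8, 6, 7, 0]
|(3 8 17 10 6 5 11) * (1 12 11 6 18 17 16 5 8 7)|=|(1 12 11 3 7)(5 6 8 16)(10 18 17)|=60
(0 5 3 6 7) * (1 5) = [1, 5, 2, 6, 4, 3, 7, 0] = (0 1 5 3 6 7)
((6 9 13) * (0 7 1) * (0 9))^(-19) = (0 6 13 9 1 7)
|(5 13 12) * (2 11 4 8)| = 12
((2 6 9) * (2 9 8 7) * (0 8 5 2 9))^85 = (0 8 7 9)(2 6 5)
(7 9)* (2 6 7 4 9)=(2 6 7)(4 9)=[0, 1, 6, 3, 9, 5, 7, 2, 8, 4]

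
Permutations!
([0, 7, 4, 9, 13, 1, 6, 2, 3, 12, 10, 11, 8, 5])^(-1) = [0, 5, 7, 8, 2, 13, 6, 1, 12, 3, 10, 11, 9, 4]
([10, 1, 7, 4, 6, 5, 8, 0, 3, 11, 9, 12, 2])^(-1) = [7, 1, 12, 8, 3, 5, 4, 2, 6, 10, 0, 9, 11]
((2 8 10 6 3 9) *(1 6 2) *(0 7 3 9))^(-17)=(0 7 3)(1 6 9)(2 8 10)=((0 7 3)(1 6 9)(2 8 10))^(-17)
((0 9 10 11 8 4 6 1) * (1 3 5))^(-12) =(0 5 6 8 10)(1 3 4 11 9)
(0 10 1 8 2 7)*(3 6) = (0 10 1 8 2 7)(3 6) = [10, 8, 7, 6, 4, 5, 3, 0, 2, 9, 1]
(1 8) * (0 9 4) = (0 9 4)(1 8) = [9, 8, 2, 3, 0, 5, 6, 7, 1, 4]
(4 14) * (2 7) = (2 7)(4 14) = [0, 1, 7, 3, 14, 5, 6, 2, 8, 9, 10, 11, 12, 13, 4]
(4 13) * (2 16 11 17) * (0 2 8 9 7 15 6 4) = [2, 1, 16, 3, 13, 5, 4, 15, 9, 7, 10, 17, 12, 0, 14, 6, 11, 8] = (0 2 16 11 17 8 9 7 15 6 4 13)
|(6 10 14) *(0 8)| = |(0 8)(6 10 14)| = 6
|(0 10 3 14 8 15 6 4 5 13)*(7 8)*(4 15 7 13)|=|(0 10 3 14 13)(4 5)(6 15)(7 8)|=10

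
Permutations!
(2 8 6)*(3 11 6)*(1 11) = [0, 11, 8, 1, 4, 5, 2, 7, 3, 9, 10, 6] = (1 11 6 2 8 3)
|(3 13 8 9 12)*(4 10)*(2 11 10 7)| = |(2 11 10 4 7)(3 13 8 9 12)| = 5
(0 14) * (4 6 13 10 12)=(0 14)(4 6 13 10 12)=[14, 1, 2, 3, 6, 5, 13, 7, 8, 9, 12, 11, 4, 10, 0]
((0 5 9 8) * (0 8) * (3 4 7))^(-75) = (9)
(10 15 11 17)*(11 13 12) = (10 15 13 12 11 17) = [0, 1, 2, 3, 4, 5, 6, 7, 8, 9, 15, 17, 11, 12, 14, 13, 16, 10]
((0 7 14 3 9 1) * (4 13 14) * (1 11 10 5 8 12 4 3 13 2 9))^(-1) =(0 1 3 7)(2 4 12 8 5 10 11 9)(13 14)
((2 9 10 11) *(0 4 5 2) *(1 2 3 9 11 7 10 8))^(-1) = ((0 4 5 3 9 8 1 2 11)(7 10))^(-1) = (0 11 2 1 8 9 3 5 4)(7 10)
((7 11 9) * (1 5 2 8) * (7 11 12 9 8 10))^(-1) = (1 8 11 9 12 7 10 2 5)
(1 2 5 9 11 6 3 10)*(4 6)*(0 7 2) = [7, 0, 5, 10, 6, 9, 3, 2, 8, 11, 1, 4] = (0 7 2 5 9 11 4 6 3 10 1)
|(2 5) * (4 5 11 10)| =5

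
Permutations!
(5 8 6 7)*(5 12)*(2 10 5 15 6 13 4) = (2 10 5 8 13 4)(6 7 12 15) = [0, 1, 10, 3, 2, 8, 7, 12, 13, 9, 5, 11, 15, 4, 14, 6]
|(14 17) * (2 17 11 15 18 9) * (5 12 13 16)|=|(2 17 14 11 15 18 9)(5 12 13 16)|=28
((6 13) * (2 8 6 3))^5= (13)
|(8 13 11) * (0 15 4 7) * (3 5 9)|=12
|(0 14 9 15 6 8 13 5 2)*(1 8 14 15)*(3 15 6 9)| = 11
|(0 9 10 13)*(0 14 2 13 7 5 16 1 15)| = 24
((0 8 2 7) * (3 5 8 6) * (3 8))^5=(8)(3 5)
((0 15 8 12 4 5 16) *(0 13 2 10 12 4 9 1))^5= ((0 15 8 4 5 16 13 2 10 12 9 1))^5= (0 16 9 4 10 15 13 1 5 12 8 2)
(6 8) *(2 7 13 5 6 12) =(2 7 13 5 6 8 12) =[0, 1, 7, 3, 4, 6, 8, 13, 12, 9, 10, 11, 2, 5]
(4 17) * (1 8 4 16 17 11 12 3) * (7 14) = (1 8 4 11 12 3)(7 14)(16 17) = [0, 8, 2, 1, 11, 5, 6, 14, 4, 9, 10, 12, 3, 13, 7, 15, 17, 16]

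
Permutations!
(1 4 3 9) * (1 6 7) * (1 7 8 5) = (1 4 3 9 6 8 5) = [0, 4, 2, 9, 3, 1, 8, 7, 5, 6]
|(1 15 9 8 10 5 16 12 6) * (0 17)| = 18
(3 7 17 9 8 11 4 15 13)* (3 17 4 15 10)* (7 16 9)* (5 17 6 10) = (3 16 9 8 11 15 13 6 10)(4 5 17 7) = [0, 1, 2, 16, 5, 17, 10, 4, 11, 8, 3, 15, 12, 6, 14, 13, 9, 7]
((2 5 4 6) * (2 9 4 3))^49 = (2 5 3)(4 6 9)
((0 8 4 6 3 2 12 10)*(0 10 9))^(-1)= (0 9 12 2 3 6 4 8)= ((0 8 4 6 3 2 12 9))^(-1)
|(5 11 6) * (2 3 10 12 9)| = 15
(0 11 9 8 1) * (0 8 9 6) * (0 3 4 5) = [11, 8, 2, 4, 5, 0, 3, 7, 1, 9, 10, 6] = (0 11 6 3 4 5)(1 8)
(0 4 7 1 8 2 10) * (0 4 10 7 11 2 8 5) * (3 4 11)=[10, 5, 7, 4, 3, 0, 6, 1, 8, 9, 11, 2]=(0 10 11 2 7 1 5)(3 4)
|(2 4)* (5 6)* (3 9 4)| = |(2 3 9 4)(5 6)| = 4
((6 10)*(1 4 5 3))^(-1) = ((1 4 5 3)(6 10))^(-1) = (1 3 5 4)(6 10)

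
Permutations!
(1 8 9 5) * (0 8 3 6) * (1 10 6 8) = (0 1 3 8 9 5 10 6) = [1, 3, 2, 8, 4, 10, 0, 7, 9, 5, 6]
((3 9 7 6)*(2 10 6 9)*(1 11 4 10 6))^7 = (1 10 4 11)(2 6 3)(7 9)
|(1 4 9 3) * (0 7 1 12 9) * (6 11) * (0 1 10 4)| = 30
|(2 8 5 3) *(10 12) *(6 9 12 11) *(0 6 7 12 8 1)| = 8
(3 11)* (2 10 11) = (2 10 11 3) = [0, 1, 10, 2, 4, 5, 6, 7, 8, 9, 11, 3]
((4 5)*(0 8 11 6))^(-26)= ((0 8 11 6)(4 5))^(-26)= (0 11)(6 8)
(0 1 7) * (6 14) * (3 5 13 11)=(0 1 7)(3 5 13 11)(6 14)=[1, 7, 2, 5, 4, 13, 14, 0, 8, 9, 10, 3, 12, 11, 6]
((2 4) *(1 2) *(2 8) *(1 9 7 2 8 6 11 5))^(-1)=(1 5 11 6)(2 7 9 4)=((1 6 11 5)(2 4 9 7))^(-1)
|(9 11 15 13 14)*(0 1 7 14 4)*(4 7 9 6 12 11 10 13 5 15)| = |(0 1 9 10 13 7 14 6 12 11 4)(5 15)| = 22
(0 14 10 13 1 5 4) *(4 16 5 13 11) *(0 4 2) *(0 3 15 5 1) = (0 14 10 11 2 3 15 5 16 1 13) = [14, 13, 3, 15, 4, 16, 6, 7, 8, 9, 11, 2, 12, 0, 10, 5, 1]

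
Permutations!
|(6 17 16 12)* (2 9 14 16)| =|(2 9 14 16 12 6 17)| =7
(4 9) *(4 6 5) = [0, 1, 2, 3, 9, 4, 5, 7, 8, 6] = (4 9 6 5)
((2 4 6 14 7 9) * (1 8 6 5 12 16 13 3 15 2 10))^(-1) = (1 10 9 7 14 6 8)(2 15 3 13 16 12 5 4)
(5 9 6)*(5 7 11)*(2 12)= (2 12)(5 9 6 7 11)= [0, 1, 12, 3, 4, 9, 7, 11, 8, 6, 10, 5, 2]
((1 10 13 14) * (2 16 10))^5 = ((1 2 16 10 13 14))^5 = (1 14 13 10 16 2)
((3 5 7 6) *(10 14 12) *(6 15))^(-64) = (3 5 7 15 6)(10 12 14)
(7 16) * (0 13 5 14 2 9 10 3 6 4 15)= (0 13 5 14 2 9 10 3 6 4 15)(7 16)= [13, 1, 9, 6, 15, 14, 4, 16, 8, 10, 3, 11, 12, 5, 2, 0, 7]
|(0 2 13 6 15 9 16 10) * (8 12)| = 8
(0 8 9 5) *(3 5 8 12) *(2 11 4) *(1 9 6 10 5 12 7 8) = (0 7 8 6 10 5)(1 9)(2 11 4)(3 12) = [7, 9, 11, 12, 2, 0, 10, 8, 6, 1, 5, 4, 3]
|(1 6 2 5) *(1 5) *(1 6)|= |(2 6)|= 2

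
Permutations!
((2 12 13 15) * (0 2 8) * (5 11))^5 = (0 8 15 13 12 2)(5 11)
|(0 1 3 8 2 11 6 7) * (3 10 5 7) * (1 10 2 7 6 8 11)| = |(0 10 5 6 3 11 8 7)(1 2)| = 8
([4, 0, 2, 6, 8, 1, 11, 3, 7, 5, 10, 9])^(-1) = [1, 5, 2, 7, 0, 9, 3, 8, 4, 11, 10, 6]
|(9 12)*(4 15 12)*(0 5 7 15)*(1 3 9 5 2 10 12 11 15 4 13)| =|(0 2 10 12 5 7 4)(1 3 9 13)(11 15)| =28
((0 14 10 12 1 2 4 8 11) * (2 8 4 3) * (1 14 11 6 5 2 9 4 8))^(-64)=((0 11)(2 3 9 4 8 6 5)(10 12 14))^(-64)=(2 5 6 8 4 9 3)(10 14 12)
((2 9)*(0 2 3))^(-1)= (0 3 9 2)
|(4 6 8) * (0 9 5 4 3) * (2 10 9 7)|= 10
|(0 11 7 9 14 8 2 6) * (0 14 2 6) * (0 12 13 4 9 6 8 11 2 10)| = 28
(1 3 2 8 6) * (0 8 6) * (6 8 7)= (0 7 6 1 3 2 8)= [7, 3, 8, 2, 4, 5, 1, 6, 0]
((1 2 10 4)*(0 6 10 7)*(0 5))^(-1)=(0 5 7 2 1 4 10 6)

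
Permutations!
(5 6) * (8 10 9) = (5 6)(8 10 9) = [0, 1, 2, 3, 4, 6, 5, 7, 10, 8, 9]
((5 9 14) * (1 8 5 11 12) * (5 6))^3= (1 5 11 8 9 12 6 14)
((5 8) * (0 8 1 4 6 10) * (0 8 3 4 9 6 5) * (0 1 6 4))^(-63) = ((0 3)(1 9 4 5 6 10 8))^(-63) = (10)(0 3)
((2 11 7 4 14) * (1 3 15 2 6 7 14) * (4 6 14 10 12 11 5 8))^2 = (1 15 5 4 3 2 8)(10 11 12)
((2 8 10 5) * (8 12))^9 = ((2 12 8 10 5))^9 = (2 5 10 8 12)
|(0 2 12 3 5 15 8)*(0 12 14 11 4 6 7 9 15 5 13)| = 13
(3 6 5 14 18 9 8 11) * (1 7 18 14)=(1 7 18 9 8 11 3 6 5)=[0, 7, 2, 6, 4, 1, 5, 18, 11, 8, 10, 3, 12, 13, 14, 15, 16, 17, 9]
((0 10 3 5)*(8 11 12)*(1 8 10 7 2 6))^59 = (0 1 10 7 8 3 2 11 5 6 12)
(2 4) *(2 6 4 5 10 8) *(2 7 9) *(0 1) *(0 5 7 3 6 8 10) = (10)(0 1 5)(2 7 9)(3 6 4 8) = [1, 5, 7, 6, 8, 0, 4, 9, 3, 2, 10]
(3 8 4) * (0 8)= (0 8 4 3)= [8, 1, 2, 0, 3, 5, 6, 7, 4]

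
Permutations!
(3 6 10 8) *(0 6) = (0 6 10 8 3) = [6, 1, 2, 0, 4, 5, 10, 7, 3, 9, 8]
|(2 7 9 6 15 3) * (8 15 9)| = 10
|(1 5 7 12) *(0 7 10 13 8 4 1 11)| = |(0 7 12 11)(1 5 10 13 8 4)| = 12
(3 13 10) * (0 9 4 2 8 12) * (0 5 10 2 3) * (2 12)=[9, 1, 8, 13, 3, 10, 6, 7, 2, 4, 0, 11, 5, 12]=(0 9 4 3 13 12 5 10)(2 8)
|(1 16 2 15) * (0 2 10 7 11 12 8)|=|(0 2 15 1 16 10 7 11 12 8)|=10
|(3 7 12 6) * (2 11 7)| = 6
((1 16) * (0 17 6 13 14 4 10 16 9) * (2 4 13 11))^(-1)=((0 17 6 11 2 4 10 16 1 9)(13 14))^(-1)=(0 9 1 16 10 4 2 11 6 17)(13 14)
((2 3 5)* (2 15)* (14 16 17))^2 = ((2 3 5 15)(14 16 17))^2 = (2 5)(3 15)(14 17 16)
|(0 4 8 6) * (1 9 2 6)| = 7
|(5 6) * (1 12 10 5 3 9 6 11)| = |(1 12 10 5 11)(3 9 6)| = 15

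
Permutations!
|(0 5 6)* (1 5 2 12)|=6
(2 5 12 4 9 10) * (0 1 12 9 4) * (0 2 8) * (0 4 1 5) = (0 5 9 10 8 4 1 12 2) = [5, 12, 0, 3, 1, 9, 6, 7, 4, 10, 8, 11, 2]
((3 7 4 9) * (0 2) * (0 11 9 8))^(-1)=((0 2 11 9 3 7 4 8))^(-1)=(0 8 4 7 3 9 11 2)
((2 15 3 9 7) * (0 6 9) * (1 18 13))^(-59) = ((0 6 9 7 2 15 3)(1 18 13))^(-59) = (0 2 6 15 9 3 7)(1 18 13)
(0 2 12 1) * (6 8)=(0 2 12 1)(6 8)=[2, 0, 12, 3, 4, 5, 8, 7, 6, 9, 10, 11, 1]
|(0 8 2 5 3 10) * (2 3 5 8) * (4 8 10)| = 3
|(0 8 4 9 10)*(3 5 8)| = |(0 3 5 8 4 9 10)| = 7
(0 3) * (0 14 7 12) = (0 3 14 7 12) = [3, 1, 2, 14, 4, 5, 6, 12, 8, 9, 10, 11, 0, 13, 7]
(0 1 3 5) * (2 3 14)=(0 1 14 2 3 5)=[1, 14, 3, 5, 4, 0, 6, 7, 8, 9, 10, 11, 12, 13, 2]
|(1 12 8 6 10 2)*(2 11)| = 7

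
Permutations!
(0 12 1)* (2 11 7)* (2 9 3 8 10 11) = [12, 0, 2, 8, 4, 5, 6, 9, 10, 3, 11, 7, 1] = (0 12 1)(3 8 10 11 7 9)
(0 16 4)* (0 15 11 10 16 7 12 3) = (0 7 12 3)(4 15 11 10 16) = [7, 1, 2, 0, 15, 5, 6, 12, 8, 9, 16, 10, 3, 13, 14, 11, 4]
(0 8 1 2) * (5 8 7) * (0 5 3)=(0 7 3)(1 2 5 8)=[7, 2, 5, 0, 4, 8, 6, 3, 1]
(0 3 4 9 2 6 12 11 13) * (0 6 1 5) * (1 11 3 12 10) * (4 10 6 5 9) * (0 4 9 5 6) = (0 12 3 10 1 5 4 9 2 11 13 6) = [12, 5, 11, 10, 9, 4, 0, 7, 8, 2, 1, 13, 3, 6]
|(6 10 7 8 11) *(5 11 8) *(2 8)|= 10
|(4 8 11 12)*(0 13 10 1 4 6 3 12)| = 21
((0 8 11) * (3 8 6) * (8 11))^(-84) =((0 6 3 11))^(-84) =(11)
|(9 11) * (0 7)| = 2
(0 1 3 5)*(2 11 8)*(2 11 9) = (0 1 3 5)(2 9)(8 11) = [1, 3, 9, 5, 4, 0, 6, 7, 11, 2, 10, 8]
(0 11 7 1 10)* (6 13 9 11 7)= (0 7 1 10)(6 13 9 11)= [7, 10, 2, 3, 4, 5, 13, 1, 8, 11, 0, 6, 12, 9]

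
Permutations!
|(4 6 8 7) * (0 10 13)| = 12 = |(0 10 13)(4 6 8 7)|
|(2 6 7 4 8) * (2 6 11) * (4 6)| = 2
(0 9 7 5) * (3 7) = (0 9 3 7 5) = [9, 1, 2, 7, 4, 0, 6, 5, 8, 3]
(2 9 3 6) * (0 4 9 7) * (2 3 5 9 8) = (0 4 8 2 7)(3 6)(5 9) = [4, 1, 7, 6, 8, 9, 3, 0, 2, 5]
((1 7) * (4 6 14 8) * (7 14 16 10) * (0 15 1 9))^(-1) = (0 9 7 10 16 6 4 8 14 1 15)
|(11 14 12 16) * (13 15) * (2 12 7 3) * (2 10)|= 8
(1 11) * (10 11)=(1 10 11)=[0, 10, 2, 3, 4, 5, 6, 7, 8, 9, 11, 1]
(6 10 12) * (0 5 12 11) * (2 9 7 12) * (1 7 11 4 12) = (0 5 2 9 11)(1 7)(4 12 6 10) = [5, 7, 9, 3, 12, 2, 10, 1, 8, 11, 4, 0, 6]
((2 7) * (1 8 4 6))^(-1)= (1 6 4 8)(2 7)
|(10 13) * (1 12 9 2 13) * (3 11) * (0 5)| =|(0 5)(1 12 9 2 13 10)(3 11)| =6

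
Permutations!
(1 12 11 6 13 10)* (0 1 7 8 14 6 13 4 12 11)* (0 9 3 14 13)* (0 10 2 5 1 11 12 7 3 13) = [11, 12, 5, 14, 7, 1, 4, 8, 0, 13, 3, 10, 9, 2, 6] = (0 11 10 3 14 6 4 7 8)(1 12 9 13 2 5)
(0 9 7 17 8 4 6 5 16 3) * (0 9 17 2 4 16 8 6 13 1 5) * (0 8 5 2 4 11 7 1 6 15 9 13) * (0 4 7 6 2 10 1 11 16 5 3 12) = (0 17 15 9 11 6 8 5 3 13 2 16 12)(1 10) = [17, 10, 16, 13, 4, 3, 8, 7, 5, 11, 1, 6, 0, 2, 14, 9, 12, 15]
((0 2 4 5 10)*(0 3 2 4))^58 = (0 3 5)(2 10 4)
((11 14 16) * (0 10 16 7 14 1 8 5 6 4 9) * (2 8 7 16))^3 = ((0 10 2 8 5 6 4 9)(1 7 14 16 11))^3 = (0 8 4 10 5 9 2 6)(1 16 7 11 14)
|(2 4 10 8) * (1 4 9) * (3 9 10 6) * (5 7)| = |(1 4 6 3 9)(2 10 8)(5 7)| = 30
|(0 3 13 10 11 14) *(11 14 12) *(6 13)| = 6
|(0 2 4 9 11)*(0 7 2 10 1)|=15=|(0 10 1)(2 4 9 11 7)|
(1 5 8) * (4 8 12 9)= [0, 5, 2, 3, 8, 12, 6, 7, 1, 4, 10, 11, 9]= (1 5 12 9 4 8)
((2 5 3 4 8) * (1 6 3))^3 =((1 6 3 4 8 2 5))^3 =(1 4 5 3 2 6 8)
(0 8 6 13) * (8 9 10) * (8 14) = (0 9 10 14 8 6 13) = [9, 1, 2, 3, 4, 5, 13, 7, 6, 10, 14, 11, 12, 0, 8]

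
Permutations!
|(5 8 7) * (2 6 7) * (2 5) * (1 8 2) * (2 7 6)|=|(1 8 5 7)|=4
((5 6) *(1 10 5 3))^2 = (1 5 3 10 6)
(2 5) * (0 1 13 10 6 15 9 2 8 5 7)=(0 1 13 10 6 15 9 2 7)(5 8)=[1, 13, 7, 3, 4, 8, 15, 0, 5, 2, 6, 11, 12, 10, 14, 9]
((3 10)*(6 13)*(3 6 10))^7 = (6 13 10)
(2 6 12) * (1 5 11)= (1 5 11)(2 6 12)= [0, 5, 6, 3, 4, 11, 12, 7, 8, 9, 10, 1, 2]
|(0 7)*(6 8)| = |(0 7)(6 8)| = 2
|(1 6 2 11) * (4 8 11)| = |(1 6 2 4 8 11)| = 6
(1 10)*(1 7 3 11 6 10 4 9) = [0, 4, 2, 11, 9, 5, 10, 3, 8, 1, 7, 6] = (1 4 9)(3 11 6 10 7)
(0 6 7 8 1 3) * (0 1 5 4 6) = [0, 3, 2, 1, 6, 4, 7, 8, 5] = (1 3)(4 6 7 8 5)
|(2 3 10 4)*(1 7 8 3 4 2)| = 7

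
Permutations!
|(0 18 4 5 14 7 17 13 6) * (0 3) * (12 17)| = 11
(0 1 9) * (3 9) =[1, 3, 2, 9, 4, 5, 6, 7, 8, 0] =(0 1 3 9)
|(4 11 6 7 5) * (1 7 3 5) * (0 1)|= 15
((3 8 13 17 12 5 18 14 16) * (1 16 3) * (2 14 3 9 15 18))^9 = (1 16)(2 12 13 3 15 14 5 17 8 18 9)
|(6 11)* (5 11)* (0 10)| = 6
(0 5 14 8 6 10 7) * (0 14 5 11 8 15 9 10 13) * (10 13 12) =(0 11 8 6 12 10 7 14 15 9 13) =[11, 1, 2, 3, 4, 5, 12, 14, 6, 13, 7, 8, 10, 0, 15, 9]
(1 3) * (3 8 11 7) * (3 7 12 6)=(1 8 11 12 6 3)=[0, 8, 2, 1, 4, 5, 3, 7, 11, 9, 10, 12, 6]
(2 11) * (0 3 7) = (0 3 7)(2 11) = [3, 1, 11, 7, 4, 5, 6, 0, 8, 9, 10, 2]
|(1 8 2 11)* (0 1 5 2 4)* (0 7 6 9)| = |(0 1 8 4 7 6 9)(2 11 5)| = 21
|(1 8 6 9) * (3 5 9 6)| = 5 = |(1 8 3 5 9)|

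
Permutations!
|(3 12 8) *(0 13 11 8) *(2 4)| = 6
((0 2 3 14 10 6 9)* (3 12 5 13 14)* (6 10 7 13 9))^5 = (7 14 13)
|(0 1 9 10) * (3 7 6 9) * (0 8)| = |(0 1 3 7 6 9 10 8)| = 8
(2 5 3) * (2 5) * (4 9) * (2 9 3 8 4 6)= (2 9 6)(3 5 8 4)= [0, 1, 9, 5, 3, 8, 2, 7, 4, 6]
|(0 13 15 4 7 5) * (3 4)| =|(0 13 15 3 4 7 5)| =7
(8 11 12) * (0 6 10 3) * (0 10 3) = [6, 1, 2, 10, 4, 5, 3, 7, 11, 9, 0, 12, 8] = (0 6 3 10)(8 11 12)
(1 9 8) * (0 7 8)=(0 7 8 1 9)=[7, 9, 2, 3, 4, 5, 6, 8, 1, 0]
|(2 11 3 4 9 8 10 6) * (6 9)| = |(2 11 3 4 6)(8 10 9)| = 15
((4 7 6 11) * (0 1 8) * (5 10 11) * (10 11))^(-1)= ((0 1 8)(4 7 6 5 11))^(-1)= (0 8 1)(4 11 5 6 7)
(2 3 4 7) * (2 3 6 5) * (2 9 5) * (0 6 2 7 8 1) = (0 6 7 3 4 8 1)(5 9) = [6, 0, 2, 4, 8, 9, 7, 3, 1, 5]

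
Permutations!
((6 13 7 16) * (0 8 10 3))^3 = (0 3 10 8)(6 16 7 13)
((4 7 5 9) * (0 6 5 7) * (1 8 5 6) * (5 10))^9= ((0 1 8 10 5 9 4))^9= (0 8 5 4 1 10 9)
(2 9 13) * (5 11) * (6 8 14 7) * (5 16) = (2 9 13)(5 11 16)(6 8 14 7) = [0, 1, 9, 3, 4, 11, 8, 6, 14, 13, 10, 16, 12, 2, 7, 15, 5]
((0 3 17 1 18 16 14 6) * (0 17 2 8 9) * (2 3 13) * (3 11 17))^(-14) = (0 13 2 8 9)(1 16 6 11)(3 17 18 14)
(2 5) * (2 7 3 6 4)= (2 5 7 3 6 4)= [0, 1, 5, 6, 2, 7, 4, 3]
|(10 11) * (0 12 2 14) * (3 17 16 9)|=|(0 12 2 14)(3 17 16 9)(10 11)|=4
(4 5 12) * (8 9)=[0, 1, 2, 3, 5, 12, 6, 7, 9, 8, 10, 11, 4]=(4 5 12)(8 9)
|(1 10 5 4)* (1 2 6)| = |(1 10 5 4 2 6)| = 6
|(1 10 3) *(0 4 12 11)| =12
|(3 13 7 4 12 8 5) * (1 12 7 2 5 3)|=14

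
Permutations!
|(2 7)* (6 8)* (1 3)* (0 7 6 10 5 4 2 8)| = |(0 7 8 10 5 4 2 6)(1 3)| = 8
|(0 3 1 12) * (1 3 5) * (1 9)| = 5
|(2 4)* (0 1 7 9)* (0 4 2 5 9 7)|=|(0 1)(4 5 9)|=6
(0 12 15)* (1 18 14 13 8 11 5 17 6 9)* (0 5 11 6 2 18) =(0 12 15 5 17 2 18 14 13 8 6 9 1) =[12, 0, 18, 3, 4, 17, 9, 7, 6, 1, 10, 11, 15, 8, 13, 5, 16, 2, 14]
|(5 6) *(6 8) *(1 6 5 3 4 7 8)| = 7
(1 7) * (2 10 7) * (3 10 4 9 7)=(1 2 4 9 7)(3 10)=[0, 2, 4, 10, 9, 5, 6, 1, 8, 7, 3]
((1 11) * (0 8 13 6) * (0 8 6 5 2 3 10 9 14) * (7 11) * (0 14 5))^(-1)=((14)(0 6 8 13)(1 7 11)(2 3 10 9 5))^(-1)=(14)(0 13 8 6)(1 11 7)(2 5 9 10 3)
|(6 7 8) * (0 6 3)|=5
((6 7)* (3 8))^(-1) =(3 8)(6 7) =((3 8)(6 7))^(-1)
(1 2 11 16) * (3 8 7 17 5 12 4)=(1 2 11 16)(3 8 7 17 5 12 4)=[0, 2, 11, 8, 3, 12, 6, 17, 7, 9, 10, 16, 4, 13, 14, 15, 1, 5]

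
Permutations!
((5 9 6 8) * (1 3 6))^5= ((1 3 6 8 5 9))^5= (1 9 5 8 6 3)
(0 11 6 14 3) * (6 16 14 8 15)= [11, 1, 2, 0, 4, 5, 8, 7, 15, 9, 10, 16, 12, 13, 3, 6, 14]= (0 11 16 14 3)(6 8 15)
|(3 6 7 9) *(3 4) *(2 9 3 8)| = 12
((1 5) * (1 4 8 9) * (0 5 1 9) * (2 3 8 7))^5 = ((9)(0 5 4 7 2 3 8))^5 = (9)(0 3 7 5 8 2 4)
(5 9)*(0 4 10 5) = (0 4 10 5 9) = [4, 1, 2, 3, 10, 9, 6, 7, 8, 0, 5]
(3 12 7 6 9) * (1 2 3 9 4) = (1 2 3 12 7 6 4) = [0, 2, 3, 12, 1, 5, 4, 6, 8, 9, 10, 11, 7]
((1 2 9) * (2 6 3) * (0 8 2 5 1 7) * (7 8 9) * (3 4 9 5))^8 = ((0 5 1 6 4 9 8 2 7))^8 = (0 7 2 8 9 4 6 1 5)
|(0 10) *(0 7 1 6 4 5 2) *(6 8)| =9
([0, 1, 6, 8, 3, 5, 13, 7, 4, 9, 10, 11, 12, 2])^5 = [0, 1, 13, 4, 8, 5, 2, 7, 3, 9, 10, 11, 12, 6]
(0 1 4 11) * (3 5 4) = [1, 3, 2, 5, 11, 4, 6, 7, 8, 9, 10, 0] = (0 1 3 5 4 11)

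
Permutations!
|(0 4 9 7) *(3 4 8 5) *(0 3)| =12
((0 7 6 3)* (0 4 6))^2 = (7)(3 6 4)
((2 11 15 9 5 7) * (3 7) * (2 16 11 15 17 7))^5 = (7 16 11 17)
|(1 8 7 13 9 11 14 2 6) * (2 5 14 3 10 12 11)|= 28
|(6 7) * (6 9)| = |(6 7 9)| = 3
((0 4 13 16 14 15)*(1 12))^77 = (0 15 14 16 13 4)(1 12)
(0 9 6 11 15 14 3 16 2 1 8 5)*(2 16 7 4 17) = (0 9 6 11 15 14 3 7 4 17 2 1 8 5) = [9, 8, 1, 7, 17, 0, 11, 4, 5, 6, 10, 15, 12, 13, 3, 14, 16, 2]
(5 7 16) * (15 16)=(5 7 15 16)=[0, 1, 2, 3, 4, 7, 6, 15, 8, 9, 10, 11, 12, 13, 14, 16, 5]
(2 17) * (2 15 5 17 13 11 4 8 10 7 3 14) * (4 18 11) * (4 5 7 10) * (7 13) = (2 7 3 14)(4 8)(5 17 15 13)(11 18) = [0, 1, 7, 14, 8, 17, 6, 3, 4, 9, 10, 18, 12, 5, 2, 13, 16, 15, 11]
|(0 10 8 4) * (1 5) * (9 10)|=|(0 9 10 8 4)(1 5)|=10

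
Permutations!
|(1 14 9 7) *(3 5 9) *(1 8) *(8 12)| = 8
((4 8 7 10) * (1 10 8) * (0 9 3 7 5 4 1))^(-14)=((0 9 3 7 8 5 4)(1 10))^(-14)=(10)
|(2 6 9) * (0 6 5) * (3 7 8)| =15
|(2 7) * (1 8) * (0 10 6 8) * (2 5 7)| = 10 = |(0 10 6 8 1)(5 7)|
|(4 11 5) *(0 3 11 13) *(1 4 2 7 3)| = 20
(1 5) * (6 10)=(1 5)(6 10)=[0, 5, 2, 3, 4, 1, 10, 7, 8, 9, 6]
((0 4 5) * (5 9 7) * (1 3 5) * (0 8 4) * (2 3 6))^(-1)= (1 7 9 4 8 5 3 2 6)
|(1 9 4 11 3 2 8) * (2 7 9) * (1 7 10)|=9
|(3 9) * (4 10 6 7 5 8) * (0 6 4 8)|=4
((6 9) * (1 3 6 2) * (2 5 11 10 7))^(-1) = (1 2 7 10 11 5 9 6 3)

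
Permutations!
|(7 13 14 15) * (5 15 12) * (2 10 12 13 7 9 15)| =|(2 10 12 5)(9 15)(13 14)| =4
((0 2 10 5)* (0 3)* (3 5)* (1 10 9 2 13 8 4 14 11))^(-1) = ((0 13 8 4 14 11 1 10 3)(2 9))^(-1) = (0 3 10 1 11 14 4 8 13)(2 9)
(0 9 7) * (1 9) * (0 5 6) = (0 1 9 7 5 6) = [1, 9, 2, 3, 4, 6, 0, 5, 8, 7]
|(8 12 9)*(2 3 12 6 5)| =|(2 3 12 9 8 6 5)| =7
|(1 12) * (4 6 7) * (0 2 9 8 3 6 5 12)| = 11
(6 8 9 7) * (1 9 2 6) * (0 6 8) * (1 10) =(0 6)(1 9 7 10)(2 8) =[6, 9, 8, 3, 4, 5, 0, 10, 2, 7, 1]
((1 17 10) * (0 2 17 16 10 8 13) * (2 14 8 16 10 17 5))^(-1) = ((0 14 8 13)(1 10)(2 5)(16 17))^(-1) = (0 13 8 14)(1 10)(2 5)(16 17)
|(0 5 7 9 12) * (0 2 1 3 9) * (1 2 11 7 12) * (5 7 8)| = 12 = |(0 7)(1 3 9)(5 12 11 8)|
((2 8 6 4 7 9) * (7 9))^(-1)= (2 9 4 6 8)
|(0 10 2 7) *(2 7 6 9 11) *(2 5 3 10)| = 9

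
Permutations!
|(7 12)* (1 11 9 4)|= |(1 11 9 4)(7 12)|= 4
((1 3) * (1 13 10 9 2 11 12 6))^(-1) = (1 6 12 11 2 9 10 13 3) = ((1 3 13 10 9 2 11 12 6))^(-1)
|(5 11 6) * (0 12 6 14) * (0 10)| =|(0 12 6 5 11 14 10)| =7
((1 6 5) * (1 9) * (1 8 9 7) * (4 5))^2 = (9)(1 4 7 6 5)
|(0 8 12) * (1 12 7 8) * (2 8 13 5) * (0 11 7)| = 9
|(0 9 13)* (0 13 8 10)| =4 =|(13)(0 9 8 10)|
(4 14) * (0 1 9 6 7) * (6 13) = [1, 9, 2, 3, 14, 5, 7, 0, 8, 13, 10, 11, 12, 6, 4] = (0 1 9 13 6 7)(4 14)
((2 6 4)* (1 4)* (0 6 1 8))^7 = ((0 6 8)(1 4 2))^7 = (0 6 8)(1 4 2)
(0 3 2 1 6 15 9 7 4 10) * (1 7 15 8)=[3, 6, 7, 2, 10, 5, 8, 4, 1, 15, 0, 11, 12, 13, 14, 9]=(0 3 2 7 4 10)(1 6 8)(9 15)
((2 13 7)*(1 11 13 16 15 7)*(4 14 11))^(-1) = ((1 4 14 11 13)(2 16 15 7))^(-1) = (1 13 11 14 4)(2 7 15 16)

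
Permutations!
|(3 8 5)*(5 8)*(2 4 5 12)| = |(2 4 5 3 12)| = 5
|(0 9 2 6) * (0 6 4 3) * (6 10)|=10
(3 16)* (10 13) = [0, 1, 2, 16, 4, 5, 6, 7, 8, 9, 13, 11, 12, 10, 14, 15, 3] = (3 16)(10 13)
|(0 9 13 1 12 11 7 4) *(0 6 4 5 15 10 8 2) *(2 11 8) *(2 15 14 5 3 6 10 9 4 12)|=24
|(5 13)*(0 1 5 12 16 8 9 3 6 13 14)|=28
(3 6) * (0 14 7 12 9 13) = [14, 1, 2, 6, 4, 5, 3, 12, 8, 13, 10, 11, 9, 0, 7] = (0 14 7 12 9 13)(3 6)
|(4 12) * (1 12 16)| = |(1 12 4 16)| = 4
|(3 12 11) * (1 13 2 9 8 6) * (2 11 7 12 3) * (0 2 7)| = 10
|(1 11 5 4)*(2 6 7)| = 12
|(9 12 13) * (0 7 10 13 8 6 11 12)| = 20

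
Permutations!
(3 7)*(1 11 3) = (1 11 3 7) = [0, 11, 2, 7, 4, 5, 6, 1, 8, 9, 10, 3]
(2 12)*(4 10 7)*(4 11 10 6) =[0, 1, 12, 3, 6, 5, 4, 11, 8, 9, 7, 10, 2] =(2 12)(4 6)(7 11 10)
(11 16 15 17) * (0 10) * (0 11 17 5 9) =(17)(0 10 11 16 15 5 9) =[10, 1, 2, 3, 4, 9, 6, 7, 8, 0, 11, 16, 12, 13, 14, 5, 15, 17]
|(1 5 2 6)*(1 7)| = |(1 5 2 6 7)| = 5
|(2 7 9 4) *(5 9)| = 5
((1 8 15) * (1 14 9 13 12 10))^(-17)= (1 10 12 13 9 14 15 8)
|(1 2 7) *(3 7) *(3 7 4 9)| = |(1 2 7)(3 4 9)| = 3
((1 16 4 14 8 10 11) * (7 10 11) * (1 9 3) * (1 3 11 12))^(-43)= (1 12 8 14 4 16)(7 10)(9 11)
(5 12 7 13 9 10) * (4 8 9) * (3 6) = [0, 1, 2, 6, 8, 12, 3, 13, 9, 10, 5, 11, 7, 4] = (3 6)(4 8 9 10 5 12 7 13)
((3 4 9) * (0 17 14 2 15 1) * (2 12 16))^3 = (0 12 15 17 16 1 14 2) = ((0 17 14 12 16 2 15 1)(3 4 9))^3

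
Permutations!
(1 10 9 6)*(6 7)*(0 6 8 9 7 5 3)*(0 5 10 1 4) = (0 6 4)(3 5)(7 8 9 10) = [6, 1, 2, 5, 0, 3, 4, 8, 9, 10, 7]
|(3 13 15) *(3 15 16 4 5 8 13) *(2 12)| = 10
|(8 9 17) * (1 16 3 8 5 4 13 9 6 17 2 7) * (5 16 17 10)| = 13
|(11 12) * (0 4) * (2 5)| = 2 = |(0 4)(2 5)(11 12)|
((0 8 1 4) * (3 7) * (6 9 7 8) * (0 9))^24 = ((0 6)(1 4 9 7 3 8))^24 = (9)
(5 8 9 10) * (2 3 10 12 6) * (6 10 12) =(2 3 12 10 5 8 9 6) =[0, 1, 3, 12, 4, 8, 2, 7, 9, 6, 5, 11, 10]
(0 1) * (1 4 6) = (0 4 6 1) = [4, 0, 2, 3, 6, 5, 1]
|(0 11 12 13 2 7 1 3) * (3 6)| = 9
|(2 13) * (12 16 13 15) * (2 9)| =6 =|(2 15 12 16 13 9)|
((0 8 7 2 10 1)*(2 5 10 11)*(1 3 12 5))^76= (12)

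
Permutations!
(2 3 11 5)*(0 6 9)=(0 6 9)(2 3 11 5)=[6, 1, 3, 11, 4, 2, 9, 7, 8, 0, 10, 5]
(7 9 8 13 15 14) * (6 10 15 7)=(6 10 15 14)(7 9 8 13)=[0, 1, 2, 3, 4, 5, 10, 9, 13, 8, 15, 11, 12, 7, 6, 14]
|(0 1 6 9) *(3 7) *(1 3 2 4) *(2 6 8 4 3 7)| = |(0 7 6 9)(1 8 4)(2 3)| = 12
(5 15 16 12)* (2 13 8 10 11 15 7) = [0, 1, 13, 3, 4, 7, 6, 2, 10, 9, 11, 15, 5, 8, 14, 16, 12] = (2 13 8 10 11 15 16 12 5 7)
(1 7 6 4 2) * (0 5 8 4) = (0 5 8 4 2 1 7 6) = [5, 7, 1, 3, 2, 8, 0, 6, 4]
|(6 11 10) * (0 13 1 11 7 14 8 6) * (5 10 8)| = |(0 13 1 11 8 6 7 14 5 10)| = 10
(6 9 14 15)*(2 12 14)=(2 12 14 15 6 9)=[0, 1, 12, 3, 4, 5, 9, 7, 8, 2, 10, 11, 14, 13, 15, 6]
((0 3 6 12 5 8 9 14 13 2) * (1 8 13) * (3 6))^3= (0 5)(1 14 9 8)(2 12)(6 13)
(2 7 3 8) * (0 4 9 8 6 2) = (0 4 9 8)(2 7 3 6) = [4, 1, 7, 6, 9, 5, 2, 3, 0, 8]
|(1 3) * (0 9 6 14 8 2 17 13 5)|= 18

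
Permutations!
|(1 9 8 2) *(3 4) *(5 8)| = 10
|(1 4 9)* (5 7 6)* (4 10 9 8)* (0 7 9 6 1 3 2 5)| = 20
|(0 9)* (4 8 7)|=|(0 9)(4 8 7)|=6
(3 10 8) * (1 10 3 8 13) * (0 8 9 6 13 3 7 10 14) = (0 8 9 6 13 1 14)(3 7 10) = [8, 14, 2, 7, 4, 5, 13, 10, 9, 6, 3, 11, 12, 1, 0]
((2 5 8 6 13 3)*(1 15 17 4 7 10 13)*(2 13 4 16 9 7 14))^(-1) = ((1 15 17 16 9 7 10 4 14 2 5 8 6)(3 13))^(-1) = (1 6 8 5 2 14 4 10 7 9 16 17 15)(3 13)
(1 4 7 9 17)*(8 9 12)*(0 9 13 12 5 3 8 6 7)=[9, 4, 2, 8, 0, 3, 7, 5, 13, 17, 10, 11, 6, 12, 14, 15, 16, 1]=(0 9 17 1 4)(3 8 13 12 6 7 5)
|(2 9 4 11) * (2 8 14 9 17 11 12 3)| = |(2 17 11 8 14 9 4 12 3)| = 9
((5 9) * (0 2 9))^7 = ((0 2 9 5))^7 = (0 5 9 2)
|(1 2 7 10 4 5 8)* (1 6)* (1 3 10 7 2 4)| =7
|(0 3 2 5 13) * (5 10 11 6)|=|(0 3 2 10 11 6 5 13)|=8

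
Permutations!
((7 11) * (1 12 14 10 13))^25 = ((1 12 14 10 13)(7 11))^25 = (14)(7 11)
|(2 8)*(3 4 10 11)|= 4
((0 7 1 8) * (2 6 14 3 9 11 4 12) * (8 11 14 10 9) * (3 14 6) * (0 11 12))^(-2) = ((14)(0 7 1 12 2 3 8 11 4)(6 10 9))^(-2) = (14)(0 11 3 12 7 4 8 2 1)(6 10 9)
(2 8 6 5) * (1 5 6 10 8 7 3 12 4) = (1 5 2 7 3 12 4)(8 10) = [0, 5, 7, 12, 1, 2, 6, 3, 10, 9, 8, 11, 4]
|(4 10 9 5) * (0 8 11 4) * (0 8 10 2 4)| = 6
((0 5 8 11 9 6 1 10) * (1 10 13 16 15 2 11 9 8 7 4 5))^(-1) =((0 1 13 16 15 2 11 8 9 6 10)(4 5 7))^(-1) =(0 10 6 9 8 11 2 15 16 13 1)(4 7 5)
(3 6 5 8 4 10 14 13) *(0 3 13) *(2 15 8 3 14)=(0 14)(2 15 8 4 10)(3 6 5)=[14, 1, 15, 6, 10, 3, 5, 7, 4, 9, 2, 11, 12, 13, 0, 8]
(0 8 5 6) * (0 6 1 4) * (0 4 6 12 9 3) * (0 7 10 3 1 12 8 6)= (0 6 8 5 12 9 1)(3 7 10)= [6, 0, 2, 7, 4, 12, 8, 10, 5, 1, 3, 11, 9]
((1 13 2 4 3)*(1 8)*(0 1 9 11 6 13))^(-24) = ((0 1)(2 4 3 8 9 11 6 13))^(-24) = (13)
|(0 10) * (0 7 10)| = |(7 10)| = 2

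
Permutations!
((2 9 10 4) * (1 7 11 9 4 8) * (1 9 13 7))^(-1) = ((2 4)(7 11 13)(8 9 10))^(-1) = (2 4)(7 13 11)(8 10 9)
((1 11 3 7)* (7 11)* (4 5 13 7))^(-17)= (1 13 4 7 5)(3 11)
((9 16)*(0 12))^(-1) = ((0 12)(9 16))^(-1) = (0 12)(9 16)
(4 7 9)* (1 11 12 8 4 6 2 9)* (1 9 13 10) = (1 11 12 8 4 7 9 6 2 13 10) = [0, 11, 13, 3, 7, 5, 2, 9, 4, 6, 1, 12, 8, 10]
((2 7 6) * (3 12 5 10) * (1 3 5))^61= (1 3 12)(2 7 6)(5 10)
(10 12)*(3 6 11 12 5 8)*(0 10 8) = (0 10 5)(3 6 11 12 8) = [10, 1, 2, 6, 4, 0, 11, 7, 3, 9, 5, 12, 8]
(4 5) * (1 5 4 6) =(1 5 6) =[0, 5, 2, 3, 4, 6, 1]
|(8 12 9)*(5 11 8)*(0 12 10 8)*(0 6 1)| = |(0 12 9 5 11 6 1)(8 10)| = 14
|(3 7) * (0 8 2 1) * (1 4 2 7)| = 10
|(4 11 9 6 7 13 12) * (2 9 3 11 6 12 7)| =10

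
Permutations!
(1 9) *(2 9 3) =(1 3 2 9) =[0, 3, 9, 2, 4, 5, 6, 7, 8, 1]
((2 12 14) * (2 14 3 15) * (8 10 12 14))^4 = ((2 14 8 10 12 3 15))^4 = (2 12 14 3 8 15 10)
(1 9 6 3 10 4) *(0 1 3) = (0 1 9 6)(3 10 4) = [1, 9, 2, 10, 3, 5, 0, 7, 8, 6, 4]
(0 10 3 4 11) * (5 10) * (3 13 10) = (0 5 3 4 11)(10 13) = [5, 1, 2, 4, 11, 3, 6, 7, 8, 9, 13, 0, 12, 10]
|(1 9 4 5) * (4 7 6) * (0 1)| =7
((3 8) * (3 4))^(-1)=(3 4 8)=((3 8 4))^(-1)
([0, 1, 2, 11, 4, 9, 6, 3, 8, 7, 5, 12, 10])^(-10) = (3 5 11 9 12 7 10)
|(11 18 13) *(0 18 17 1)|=|(0 18 13 11 17 1)|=6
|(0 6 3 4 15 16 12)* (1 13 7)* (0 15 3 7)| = 30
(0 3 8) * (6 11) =(0 3 8)(6 11) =[3, 1, 2, 8, 4, 5, 11, 7, 0, 9, 10, 6]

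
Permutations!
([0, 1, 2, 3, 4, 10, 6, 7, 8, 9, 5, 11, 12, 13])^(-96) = (13)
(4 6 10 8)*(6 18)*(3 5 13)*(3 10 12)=[0, 1, 2, 5, 18, 13, 12, 7, 4, 9, 8, 11, 3, 10, 14, 15, 16, 17, 6]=(3 5 13 10 8 4 18 6 12)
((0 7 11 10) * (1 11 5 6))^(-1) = ((0 7 5 6 1 11 10))^(-1) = (0 10 11 1 6 5 7)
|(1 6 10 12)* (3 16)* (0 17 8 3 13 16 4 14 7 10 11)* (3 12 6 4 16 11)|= 14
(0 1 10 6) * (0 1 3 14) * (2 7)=(0 3 14)(1 10 6)(2 7)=[3, 10, 7, 14, 4, 5, 1, 2, 8, 9, 6, 11, 12, 13, 0]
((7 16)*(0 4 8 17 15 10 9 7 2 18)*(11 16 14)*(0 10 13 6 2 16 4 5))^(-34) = (2 14 15 10 4 6 7 17 18 11 13 9 8)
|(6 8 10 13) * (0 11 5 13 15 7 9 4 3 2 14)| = 14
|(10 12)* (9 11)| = 2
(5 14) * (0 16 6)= (0 16 6)(5 14)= [16, 1, 2, 3, 4, 14, 0, 7, 8, 9, 10, 11, 12, 13, 5, 15, 6]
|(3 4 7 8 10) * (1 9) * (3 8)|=6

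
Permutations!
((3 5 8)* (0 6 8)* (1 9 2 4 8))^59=(0 4 6 8 1 3 9 5 2)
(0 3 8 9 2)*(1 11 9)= (0 3 8 1 11 9 2)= [3, 11, 0, 8, 4, 5, 6, 7, 1, 2, 10, 9]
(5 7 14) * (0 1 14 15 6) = (0 1 14 5 7 15 6) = [1, 14, 2, 3, 4, 7, 0, 15, 8, 9, 10, 11, 12, 13, 5, 6]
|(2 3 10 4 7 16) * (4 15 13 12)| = |(2 3 10 15 13 12 4 7 16)| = 9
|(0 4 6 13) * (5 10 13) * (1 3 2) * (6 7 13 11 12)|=60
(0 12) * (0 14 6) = (0 12 14 6) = [12, 1, 2, 3, 4, 5, 0, 7, 8, 9, 10, 11, 14, 13, 6]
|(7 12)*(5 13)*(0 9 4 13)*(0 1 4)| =4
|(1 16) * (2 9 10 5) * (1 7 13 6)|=|(1 16 7 13 6)(2 9 10 5)|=20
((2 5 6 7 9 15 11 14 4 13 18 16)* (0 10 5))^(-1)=(0 2 16 18 13 4 14 11 15 9 7 6 5 10)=((0 10 5 6 7 9 15 11 14 4 13 18 16 2))^(-1)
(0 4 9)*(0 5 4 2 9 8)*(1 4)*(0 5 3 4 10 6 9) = (0 2)(1 10 6 9 3 4 8 5) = [2, 10, 0, 4, 8, 1, 9, 7, 5, 3, 6]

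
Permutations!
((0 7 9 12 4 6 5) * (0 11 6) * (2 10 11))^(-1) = (0 4 12 9 7)(2 5 6 11 10)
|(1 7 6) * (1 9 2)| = |(1 7 6 9 2)| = 5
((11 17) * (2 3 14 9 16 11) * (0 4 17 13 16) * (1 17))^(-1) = (0 9 14 3 2 17 1 4)(11 16 13) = ((0 4 1 17 2 3 14 9)(11 13 16))^(-1)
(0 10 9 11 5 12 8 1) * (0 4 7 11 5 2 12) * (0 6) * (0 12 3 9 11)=[10, 4, 3, 9, 7, 6, 12, 0, 1, 5, 11, 2, 8]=(0 10 11 2 3 9 5 6 12 8 1 4 7)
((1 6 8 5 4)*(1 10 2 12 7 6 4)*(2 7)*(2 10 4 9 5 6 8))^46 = (1 9 5)(2 8 10)(6 7 12) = ((1 9 5)(2 12 10 7 8 6))^46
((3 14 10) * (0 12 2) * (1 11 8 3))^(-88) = (0 2 12)(1 8 14)(3 10 11)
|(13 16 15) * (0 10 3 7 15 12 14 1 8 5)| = |(0 10 3 7 15 13 16 12 14 1 8 5)| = 12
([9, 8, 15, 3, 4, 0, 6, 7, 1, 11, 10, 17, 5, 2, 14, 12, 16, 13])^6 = (0 15 17)(2 11 5)(9 12 13)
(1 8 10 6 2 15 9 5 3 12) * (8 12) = (1 12)(2 15 9 5 3 8 10 6) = [0, 12, 15, 8, 4, 3, 2, 7, 10, 5, 6, 11, 1, 13, 14, 9]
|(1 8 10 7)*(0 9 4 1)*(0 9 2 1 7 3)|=6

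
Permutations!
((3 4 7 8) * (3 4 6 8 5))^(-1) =((3 6 8 4 7 5))^(-1) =(3 5 7 4 8 6)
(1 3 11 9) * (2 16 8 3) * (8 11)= [0, 2, 16, 8, 4, 5, 6, 7, 3, 1, 10, 9, 12, 13, 14, 15, 11]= (1 2 16 11 9)(3 8)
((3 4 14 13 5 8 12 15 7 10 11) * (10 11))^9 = ((3 4 14 13 5 8 12 15 7 11))^9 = (3 11 7 15 12 8 5 13 14 4)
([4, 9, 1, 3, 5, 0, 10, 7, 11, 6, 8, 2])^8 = [5, 9, 1, 3, 0, 4, 10, 7, 11, 6, 8, 2]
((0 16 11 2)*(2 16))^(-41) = ((0 2)(11 16))^(-41) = (0 2)(11 16)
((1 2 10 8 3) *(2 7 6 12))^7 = ((1 7 6 12 2 10 8 3))^7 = (1 3 8 10 2 12 6 7)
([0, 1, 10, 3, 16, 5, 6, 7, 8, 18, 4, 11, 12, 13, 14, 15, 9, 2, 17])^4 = (2 9 10 18 4 17 16)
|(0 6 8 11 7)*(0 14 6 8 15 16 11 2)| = |(0 8 2)(6 15 16 11 7 14)| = 6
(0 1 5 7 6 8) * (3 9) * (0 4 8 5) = [1, 0, 2, 9, 8, 7, 5, 6, 4, 3] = (0 1)(3 9)(4 8)(5 7 6)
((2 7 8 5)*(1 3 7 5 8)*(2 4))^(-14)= ((8)(1 3 7)(2 5 4))^(-14)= (8)(1 3 7)(2 5 4)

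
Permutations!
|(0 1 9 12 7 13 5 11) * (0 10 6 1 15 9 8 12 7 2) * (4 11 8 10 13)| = |(0 15 9 7 4 11 13 5 8 12 2)(1 10 6)| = 33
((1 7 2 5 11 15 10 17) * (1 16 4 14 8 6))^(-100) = ((1 7 2 5 11 15 10 17 16 4 14 8 6))^(-100) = (1 11 16 6 5 17 8 2 10 14 7 15 4)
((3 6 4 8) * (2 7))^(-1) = ((2 7)(3 6 4 8))^(-1) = (2 7)(3 8 4 6)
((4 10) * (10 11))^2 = (4 10 11)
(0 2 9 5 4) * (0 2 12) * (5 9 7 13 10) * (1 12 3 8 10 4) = [3, 12, 7, 8, 2, 1, 6, 13, 10, 9, 5, 11, 0, 4] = (0 3 8 10 5 1 12)(2 7 13 4)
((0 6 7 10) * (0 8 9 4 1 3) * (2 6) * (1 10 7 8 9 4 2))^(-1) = ((0 1 3)(2 6 8 4 10 9))^(-1) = (0 3 1)(2 9 10 4 8 6)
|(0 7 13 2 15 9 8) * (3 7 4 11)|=|(0 4 11 3 7 13 2 15 9 8)|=10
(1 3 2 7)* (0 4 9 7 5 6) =(0 4 9 7 1 3 2 5 6) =[4, 3, 5, 2, 9, 6, 0, 1, 8, 7]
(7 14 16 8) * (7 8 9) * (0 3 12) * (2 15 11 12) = (0 3 2 15 11 12)(7 14 16 9) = [3, 1, 15, 2, 4, 5, 6, 14, 8, 7, 10, 12, 0, 13, 16, 11, 9]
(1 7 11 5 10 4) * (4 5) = (1 7 11 4)(5 10) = [0, 7, 2, 3, 1, 10, 6, 11, 8, 9, 5, 4]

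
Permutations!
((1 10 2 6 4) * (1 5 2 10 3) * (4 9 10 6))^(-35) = (1 3)(2 4 5)(6 9 10)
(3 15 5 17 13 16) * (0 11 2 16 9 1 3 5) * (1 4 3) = (0 11 2 16 5 17 13 9 4 3 15) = [11, 1, 16, 15, 3, 17, 6, 7, 8, 4, 10, 2, 12, 9, 14, 0, 5, 13]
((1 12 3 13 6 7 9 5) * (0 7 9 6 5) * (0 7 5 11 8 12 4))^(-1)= (0 4 1 5)(3 12 8 11 13)(6 7 9)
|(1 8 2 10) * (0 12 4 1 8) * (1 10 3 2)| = 6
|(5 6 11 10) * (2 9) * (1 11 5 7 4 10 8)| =|(1 11 8)(2 9)(4 10 7)(5 6)| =6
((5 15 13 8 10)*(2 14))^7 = (2 14)(5 13 10 15 8) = ((2 14)(5 15 13 8 10))^7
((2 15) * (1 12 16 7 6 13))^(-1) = (1 13 6 7 16 12)(2 15)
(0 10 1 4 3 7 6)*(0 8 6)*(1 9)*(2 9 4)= (0 10 4 3 7)(1 2 9)(6 8)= [10, 2, 9, 7, 3, 5, 8, 0, 6, 1, 4]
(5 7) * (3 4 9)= (3 4 9)(5 7)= [0, 1, 2, 4, 9, 7, 6, 5, 8, 3]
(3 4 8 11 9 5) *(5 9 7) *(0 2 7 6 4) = (0 2 7 5 3)(4 8 11 6) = [2, 1, 7, 0, 8, 3, 4, 5, 11, 9, 10, 6]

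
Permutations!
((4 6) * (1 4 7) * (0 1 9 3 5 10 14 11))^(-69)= (0 10 9 4 11 5 7 1 14 3 6)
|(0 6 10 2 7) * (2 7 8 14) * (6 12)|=15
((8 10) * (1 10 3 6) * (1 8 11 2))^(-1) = (1 2 11 10)(3 8 6)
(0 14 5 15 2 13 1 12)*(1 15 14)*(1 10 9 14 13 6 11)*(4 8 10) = (0 4 8 10 9 14 5 13 15 2 6 11 1 12) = [4, 12, 6, 3, 8, 13, 11, 7, 10, 14, 9, 1, 0, 15, 5, 2]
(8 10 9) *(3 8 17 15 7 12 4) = (3 8 10 9 17 15 7 12 4) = [0, 1, 2, 8, 3, 5, 6, 12, 10, 17, 9, 11, 4, 13, 14, 7, 16, 15]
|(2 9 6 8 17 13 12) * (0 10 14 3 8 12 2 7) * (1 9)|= |(0 10 14 3 8 17 13 2 1 9 6 12 7)|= 13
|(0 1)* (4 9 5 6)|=|(0 1)(4 9 5 6)|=4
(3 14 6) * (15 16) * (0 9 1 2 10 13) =(0 9 1 2 10 13)(3 14 6)(15 16) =[9, 2, 10, 14, 4, 5, 3, 7, 8, 1, 13, 11, 12, 0, 6, 16, 15]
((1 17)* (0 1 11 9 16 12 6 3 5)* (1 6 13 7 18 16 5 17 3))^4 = (0 17)(1 9)(3 5)(6 11)(7 13 12 16 18)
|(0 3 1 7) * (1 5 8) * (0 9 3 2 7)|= |(0 2 7 9 3 5 8 1)|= 8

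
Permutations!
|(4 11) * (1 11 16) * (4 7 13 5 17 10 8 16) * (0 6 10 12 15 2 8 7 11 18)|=14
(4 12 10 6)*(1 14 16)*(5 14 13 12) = (1 13 12 10 6 4 5 14 16) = [0, 13, 2, 3, 5, 14, 4, 7, 8, 9, 6, 11, 10, 12, 16, 15, 1]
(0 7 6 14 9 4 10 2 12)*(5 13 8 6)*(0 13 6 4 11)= [7, 1, 12, 3, 10, 6, 14, 5, 4, 11, 2, 0, 13, 8, 9]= (0 7 5 6 14 9 11)(2 12 13 8 4 10)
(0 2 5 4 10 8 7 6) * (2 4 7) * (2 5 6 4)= [2, 1, 6, 3, 10, 7, 0, 4, 5, 9, 8]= (0 2 6)(4 10 8 5 7)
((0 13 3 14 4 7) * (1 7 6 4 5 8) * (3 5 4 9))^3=((0 13 5 8 1 7)(3 14 4 6 9))^3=(0 8)(1 13)(3 6 14 9 4)(5 7)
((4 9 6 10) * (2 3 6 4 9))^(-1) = ((2 3 6 10 9 4))^(-1) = (2 4 9 10 6 3)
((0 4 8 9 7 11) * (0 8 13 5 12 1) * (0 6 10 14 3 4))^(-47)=(1 5 4 14 6 12 13 3 10)(7 11 8 9)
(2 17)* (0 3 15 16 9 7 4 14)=(0 3 15 16 9 7 4 14)(2 17)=[3, 1, 17, 15, 14, 5, 6, 4, 8, 7, 10, 11, 12, 13, 0, 16, 9, 2]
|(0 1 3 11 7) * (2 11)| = 6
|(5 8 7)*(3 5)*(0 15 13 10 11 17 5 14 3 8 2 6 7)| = 22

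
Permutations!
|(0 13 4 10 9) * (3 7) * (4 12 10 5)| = 10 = |(0 13 12 10 9)(3 7)(4 5)|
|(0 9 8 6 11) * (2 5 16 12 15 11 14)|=|(0 9 8 6 14 2 5 16 12 15 11)|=11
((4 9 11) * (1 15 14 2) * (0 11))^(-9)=(0 9 4 11)(1 2 14 15)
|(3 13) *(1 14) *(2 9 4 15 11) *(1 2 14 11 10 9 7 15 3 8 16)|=13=|(1 11 14 2 7 15 10 9 4 3 13 8 16)|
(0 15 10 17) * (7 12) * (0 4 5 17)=(0 15 10)(4 5 17)(7 12)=[15, 1, 2, 3, 5, 17, 6, 12, 8, 9, 0, 11, 7, 13, 14, 10, 16, 4]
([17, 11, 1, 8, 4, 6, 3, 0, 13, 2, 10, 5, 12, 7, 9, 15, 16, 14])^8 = [6, 0, 7, 2, 4, 14, 9, 5, 1, 13, 10, 17, 12, 11, 8, 15, 16, 3]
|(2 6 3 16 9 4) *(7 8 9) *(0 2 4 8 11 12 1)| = 18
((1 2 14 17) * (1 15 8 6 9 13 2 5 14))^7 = (1 9 15 5 13 8 14 2 6 17)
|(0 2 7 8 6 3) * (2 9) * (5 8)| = 8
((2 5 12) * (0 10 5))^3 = ((0 10 5 12 2))^3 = (0 12 10 2 5)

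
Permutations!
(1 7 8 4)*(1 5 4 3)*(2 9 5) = [0, 7, 9, 1, 2, 4, 6, 8, 3, 5] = (1 7 8 3)(2 9 5 4)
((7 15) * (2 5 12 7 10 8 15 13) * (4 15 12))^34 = (2 7 8 15 5 13 12 10 4)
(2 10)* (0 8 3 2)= (0 8 3 2 10)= [8, 1, 10, 2, 4, 5, 6, 7, 3, 9, 0]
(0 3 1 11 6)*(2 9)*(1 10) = (0 3 10 1 11 6)(2 9) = [3, 11, 9, 10, 4, 5, 0, 7, 8, 2, 1, 6]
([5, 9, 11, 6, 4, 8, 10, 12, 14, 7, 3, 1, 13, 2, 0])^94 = [8, 12, 9, 6, 4, 14, 10, 2, 0, 13, 3, 7, 11, 1, 5]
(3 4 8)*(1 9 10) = (1 9 10)(3 4 8) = [0, 9, 2, 4, 8, 5, 6, 7, 3, 10, 1]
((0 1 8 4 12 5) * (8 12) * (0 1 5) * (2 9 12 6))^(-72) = (0 9 6 5 12 2 1) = ((0 5 1 6 2 9 12)(4 8))^(-72)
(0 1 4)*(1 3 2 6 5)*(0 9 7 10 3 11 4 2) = (0 11 4 9 7 10 3)(1 2 6 5) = [11, 2, 6, 0, 9, 1, 5, 10, 8, 7, 3, 4]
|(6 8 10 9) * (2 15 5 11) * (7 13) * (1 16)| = 4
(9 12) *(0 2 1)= (0 2 1)(9 12)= [2, 0, 1, 3, 4, 5, 6, 7, 8, 12, 10, 11, 9]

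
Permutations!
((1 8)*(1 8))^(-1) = ((8))^(-1) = (8)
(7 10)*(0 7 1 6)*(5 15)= [7, 6, 2, 3, 4, 15, 0, 10, 8, 9, 1, 11, 12, 13, 14, 5]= (0 7 10 1 6)(5 15)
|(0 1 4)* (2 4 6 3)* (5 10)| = 6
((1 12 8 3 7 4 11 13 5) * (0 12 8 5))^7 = (0 4 8 12 11 3 5 13 7 1)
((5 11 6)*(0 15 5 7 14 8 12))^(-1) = (0 12 8 14 7 6 11 5 15)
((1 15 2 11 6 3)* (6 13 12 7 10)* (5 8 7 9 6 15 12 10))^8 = ((1 12 9 6 3)(2 11 13 10 15)(5 8 7))^8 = (1 6 12 3 9)(2 10 11 15 13)(5 7 8)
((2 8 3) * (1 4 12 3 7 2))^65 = (1 4 12 3)(2 7 8)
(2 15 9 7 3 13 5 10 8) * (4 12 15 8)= (2 8)(3 13 5 10 4 12 15 9 7)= [0, 1, 8, 13, 12, 10, 6, 3, 2, 7, 4, 11, 15, 5, 14, 9]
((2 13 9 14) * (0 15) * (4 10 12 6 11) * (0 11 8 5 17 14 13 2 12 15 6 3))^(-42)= (0 12 17 8)(3 14 5 6)(4 15)(10 11)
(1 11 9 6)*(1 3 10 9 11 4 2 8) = (11)(1 4 2 8)(3 10 9 6) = [0, 4, 8, 10, 2, 5, 3, 7, 1, 6, 9, 11]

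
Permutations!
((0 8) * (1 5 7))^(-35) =((0 8)(1 5 7))^(-35) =(0 8)(1 5 7)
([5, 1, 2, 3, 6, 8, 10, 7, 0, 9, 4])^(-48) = [0, 1, 2, 3, 4, 5, 6, 7, 8, 9, 10]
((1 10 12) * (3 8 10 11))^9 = (1 8)(3 12)(10 11)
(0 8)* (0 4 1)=(0 8 4 1)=[8, 0, 2, 3, 1, 5, 6, 7, 4]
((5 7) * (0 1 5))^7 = ((0 1 5 7))^7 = (0 7 5 1)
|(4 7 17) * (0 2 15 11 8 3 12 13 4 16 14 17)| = |(0 2 15 11 8 3 12 13 4 7)(14 17 16)| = 30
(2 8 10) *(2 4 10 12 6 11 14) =[0, 1, 8, 3, 10, 5, 11, 7, 12, 9, 4, 14, 6, 13, 2] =(2 8 12 6 11 14)(4 10)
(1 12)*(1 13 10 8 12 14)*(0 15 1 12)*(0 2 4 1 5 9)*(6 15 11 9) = [11, 14, 4, 3, 1, 6, 15, 7, 2, 0, 8, 9, 13, 10, 12, 5] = (0 11 9)(1 14 12 13 10 8 2 4)(5 6 15)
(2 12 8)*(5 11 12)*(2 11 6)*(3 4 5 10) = (2 10 3 4 5 6)(8 11 12) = [0, 1, 10, 4, 5, 6, 2, 7, 11, 9, 3, 12, 8]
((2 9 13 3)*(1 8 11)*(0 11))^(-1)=(0 8 1 11)(2 3 13 9)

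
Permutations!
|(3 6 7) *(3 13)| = |(3 6 7 13)| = 4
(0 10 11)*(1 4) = (0 10 11)(1 4) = [10, 4, 2, 3, 1, 5, 6, 7, 8, 9, 11, 0]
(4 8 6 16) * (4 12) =(4 8 6 16 12) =[0, 1, 2, 3, 8, 5, 16, 7, 6, 9, 10, 11, 4, 13, 14, 15, 12]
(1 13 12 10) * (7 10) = (1 13 12 7 10) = [0, 13, 2, 3, 4, 5, 6, 10, 8, 9, 1, 11, 7, 12]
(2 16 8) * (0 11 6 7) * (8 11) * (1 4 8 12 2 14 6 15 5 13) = (0 12 2 16 11 15 5 13 1 4 8 14 6 7) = [12, 4, 16, 3, 8, 13, 7, 0, 14, 9, 10, 15, 2, 1, 6, 5, 11]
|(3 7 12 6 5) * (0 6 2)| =7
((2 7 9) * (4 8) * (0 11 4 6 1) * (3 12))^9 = (0 8)(1 4)(3 12)(6 11)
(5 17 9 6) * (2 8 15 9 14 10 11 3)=(2 8 15 9 6 5 17 14 10 11 3)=[0, 1, 8, 2, 4, 17, 5, 7, 15, 6, 11, 3, 12, 13, 10, 9, 16, 14]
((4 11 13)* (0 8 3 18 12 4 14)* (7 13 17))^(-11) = (18)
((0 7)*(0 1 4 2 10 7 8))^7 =((0 8)(1 4 2 10 7))^7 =(0 8)(1 2 7 4 10)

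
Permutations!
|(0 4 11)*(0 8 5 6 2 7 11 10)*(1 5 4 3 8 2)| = |(0 3 8 4 10)(1 5 6)(2 7 11)| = 15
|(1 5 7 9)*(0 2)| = |(0 2)(1 5 7 9)| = 4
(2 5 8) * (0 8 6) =(0 8 2 5 6) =[8, 1, 5, 3, 4, 6, 0, 7, 2]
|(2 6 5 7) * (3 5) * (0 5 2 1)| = |(0 5 7 1)(2 6 3)| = 12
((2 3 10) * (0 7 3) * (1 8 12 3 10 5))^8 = (1 3 8 5 12)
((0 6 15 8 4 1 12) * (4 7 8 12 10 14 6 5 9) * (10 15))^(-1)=(0 12 15 1 4 9 5)(6 14 10)(7 8)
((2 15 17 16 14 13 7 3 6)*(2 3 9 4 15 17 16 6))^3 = (2 3 6 17)(4 14 9 16 7 15 13)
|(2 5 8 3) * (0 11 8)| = 6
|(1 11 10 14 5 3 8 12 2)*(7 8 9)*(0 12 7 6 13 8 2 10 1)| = |(0 12 10 14 5 3 9 6 13 8 7 2)(1 11)| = 12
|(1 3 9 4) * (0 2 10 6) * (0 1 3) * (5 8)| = 30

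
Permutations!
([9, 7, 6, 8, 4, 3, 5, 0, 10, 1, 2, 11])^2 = (11)(0 1)(2 5 8)(3 10 6)(7 9)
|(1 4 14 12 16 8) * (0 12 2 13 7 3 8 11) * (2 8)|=4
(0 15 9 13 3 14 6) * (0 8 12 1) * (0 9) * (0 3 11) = (0 15 3 14 6 8 12 1 9 13 11) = [15, 9, 2, 14, 4, 5, 8, 7, 12, 13, 10, 0, 1, 11, 6, 3]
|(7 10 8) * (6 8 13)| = |(6 8 7 10 13)| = 5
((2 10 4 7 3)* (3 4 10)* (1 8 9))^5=(10)(1 9 8)(2 3)(4 7)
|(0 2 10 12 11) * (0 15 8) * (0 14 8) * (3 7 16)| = 6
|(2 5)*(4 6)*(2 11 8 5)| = |(4 6)(5 11 8)| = 6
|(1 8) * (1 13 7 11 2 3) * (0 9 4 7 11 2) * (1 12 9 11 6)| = 12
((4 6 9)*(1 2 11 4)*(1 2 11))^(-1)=((1 11 4 6 9 2))^(-1)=(1 2 9 6 4 11)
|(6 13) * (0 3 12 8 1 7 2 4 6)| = 10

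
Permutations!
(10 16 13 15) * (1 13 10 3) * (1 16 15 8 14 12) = (1 13 8 14 12)(3 16 10 15) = [0, 13, 2, 16, 4, 5, 6, 7, 14, 9, 15, 11, 1, 8, 12, 3, 10]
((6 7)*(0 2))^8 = ((0 2)(6 7))^8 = (7)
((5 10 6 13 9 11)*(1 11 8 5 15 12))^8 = ((1 11 15 12)(5 10 6 13 9 8))^8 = (15)(5 6 9)(8 10 13)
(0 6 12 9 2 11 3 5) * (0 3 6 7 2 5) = (0 7 2 11 6 12 9 5 3) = [7, 1, 11, 0, 4, 3, 12, 2, 8, 5, 10, 6, 9]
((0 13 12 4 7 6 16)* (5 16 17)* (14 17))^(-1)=(0 16 5 17 14 6 7 4 12 13)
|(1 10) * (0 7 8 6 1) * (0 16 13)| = 8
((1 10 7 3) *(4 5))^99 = (1 3 7 10)(4 5)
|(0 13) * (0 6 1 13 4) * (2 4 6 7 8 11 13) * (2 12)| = 12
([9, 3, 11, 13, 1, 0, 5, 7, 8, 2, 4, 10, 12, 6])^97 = [6, 10, 0, 4, 11, 13, 3, 7, 8, 5, 2, 9, 12, 1]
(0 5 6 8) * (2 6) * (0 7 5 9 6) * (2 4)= (0 9 6 8 7 5 4 2)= [9, 1, 0, 3, 2, 4, 8, 5, 7, 6]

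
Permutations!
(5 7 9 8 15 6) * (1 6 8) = (1 6 5 7 9)(8 15) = [0, 6, 2, 3, 4, 7, 5, 9, 15, 1, 10, 11, 12, 13, 14, 8]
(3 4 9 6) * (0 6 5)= [6, 1, 2, 4, 9, 0, 3, 7, 8, 5]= (0 6 3 4 9 5)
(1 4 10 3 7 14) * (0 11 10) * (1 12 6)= (0 11 10 3 7 14 12 6 1 4)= [11, 4, 2, 7, 0, 5, 1, 14, 8, 9, 3, 10, 6, 13, 12]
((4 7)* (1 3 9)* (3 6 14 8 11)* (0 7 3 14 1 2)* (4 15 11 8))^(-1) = ((0 7 15 11 14 4 3 9 2)(1 6))^(-1) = (0 2 9 3 4 14 11 15 7)(1 6)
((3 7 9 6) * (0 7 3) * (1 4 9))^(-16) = ((0 7 1 4 9 6))^(-16) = (0 1 9)(4 6 7)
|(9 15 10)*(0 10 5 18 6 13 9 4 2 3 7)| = |(0 10 4 2 3 7)(5 18 6 13 9 15)| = 6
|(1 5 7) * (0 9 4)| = 3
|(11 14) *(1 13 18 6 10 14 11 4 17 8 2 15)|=|(1 13 18 6 10 14 4 17 8 2 15)|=11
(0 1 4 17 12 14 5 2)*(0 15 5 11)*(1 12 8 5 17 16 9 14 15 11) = [12, 4, 11, 3, 16, 2, 6, 7, 5, 14, 10, 0, 15, 13, 1, 17, 9, 8] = (0 12 15 17 8 5 2 11)(1 4 16 9 14)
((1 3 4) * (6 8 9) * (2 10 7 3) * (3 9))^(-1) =((1 2 10 7 9 6 8 3 4))^(-1) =(1 4 3 8 6 9 7 10 2)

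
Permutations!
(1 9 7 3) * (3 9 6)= [0, 6, 2, 1, 4, 5, 3, 9, 8, 7]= (1 6 3)(7 9)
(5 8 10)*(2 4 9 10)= [0, 1, 4, 3, 9, 8, 6, 7, 2, 10, 5]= (2 4 9 10 5 8)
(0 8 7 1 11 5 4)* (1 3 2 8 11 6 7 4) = [11, 6, 8, 2, 0, 1, 7, 3, 4, 9, 10, 5] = (0 11 5 1 6 7 3 2 8 4)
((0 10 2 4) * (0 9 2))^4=(10)(2 4 9)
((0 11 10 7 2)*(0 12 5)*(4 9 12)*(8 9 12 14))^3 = ((0 11 10 7 2 4 12 5)(8 9 14))^3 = (14)(0 7 12 11 2 5 10 4)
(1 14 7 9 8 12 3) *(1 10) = [0, 14, 2, 10, 4, 5, 6, 9, 12, 8, 1, 11, 3, 13, 7] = (1 14 7 9 8 12 3 10)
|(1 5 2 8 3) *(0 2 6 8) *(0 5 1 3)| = |(0 2 5 6 8)| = 5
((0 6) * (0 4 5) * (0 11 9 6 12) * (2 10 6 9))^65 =(0 12)(2 11 5 4 6 10)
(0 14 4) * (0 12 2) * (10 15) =(0 14 4 12 2)(10 15) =[14, 1, 0, 3, 12, 5, 6, 7, 8, 9, 15, 11, 2, 13, 4, 10]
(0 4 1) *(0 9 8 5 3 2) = [4, 9, 0, 2, 1, 3, 6, 7, 5, 8] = (0 4 1 9 8 5 3 2)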